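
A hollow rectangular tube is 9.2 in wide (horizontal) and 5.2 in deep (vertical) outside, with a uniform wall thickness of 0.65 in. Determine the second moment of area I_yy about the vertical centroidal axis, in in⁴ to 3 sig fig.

Break the section into simple shapes (no overlaps), measuring from the bottom-left corner of the bounding box.
Outer rectangle: 9.2 × 5.2, A = 47.84 in², x = 4.6 in, Ī = 337.43 in⁴.
Inner void (subtracted): 7.9 × 3.9, A = 30.81 in², x = 4.6 in, Ī = 160.24 in⁴.
By symmetry the centroid is at mid-width, x̄ = 4.6 in.
All pieces are centred on the vertical centroidal axis, so I = ΣĪ (holes subtracted) = 177.19 in⁴.

I_yy ≈ 177 in⁴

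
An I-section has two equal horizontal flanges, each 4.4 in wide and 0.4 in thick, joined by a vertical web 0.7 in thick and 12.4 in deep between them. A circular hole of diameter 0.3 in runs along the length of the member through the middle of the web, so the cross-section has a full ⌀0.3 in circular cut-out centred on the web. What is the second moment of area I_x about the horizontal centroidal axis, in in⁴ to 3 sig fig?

Treat the section as a set of non-overlapping primitives; coordinates are from the bounding-box lower-left.
Bottom flange: 4.4 × 0.4, A = 1.76 in², y = 0.2 in, Ī = 0.023467 in⁴.
Web: 0.7 × 12.4, A = 8.68 in², y = 6.6 in, Ī = 111.22 in⁴.
Top flange: 4.4 × 0.4, A = 1.76 in², y = 13 in, Ī = 0.023467 in⁴.
Hole (subtracted): ⌀0.3, A = 0.070686 in², y = 6.6 in, Ī = 0.00039761 in⁴.
By symmetry the centroid is at mid-height, ȳ = 6.6 in.
Transfer each piece to the horizontal centroidal axis using Ī + A·d² with d = y − 6.6:
  bottom flange: d = -6.4 in → contributes +72.113 in⁴
  web: d = 0 in → contributes +111.22 in⁴
  top flange: d = 6.4 in → contributes +72.113 in⁴
  hole: d = 0 in → contributes −0.00039761 in⁴
Total I = 255.45 in⁴.

I_x ≈ 255 in⁴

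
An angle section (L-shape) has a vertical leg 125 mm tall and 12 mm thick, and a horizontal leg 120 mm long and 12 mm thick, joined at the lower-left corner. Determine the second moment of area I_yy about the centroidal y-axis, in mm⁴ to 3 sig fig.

Decompose the section into non-overlapping parts with the origin at the bottom-left of its bounding rectangle.
Vertical leg: 12 × 125, A = 1 500 mm², x = 6 mm, Ī = 18 000 mm⁴.
Horizontal leg (remainder): 108 × 12, A = 1 296 mm², x = 66 mm, Ī = 1 259 712 mm⁴.
Centroid: x̄ = ΣA·x / ΣA = 33.811 mm.
Transfer each piece to the centroidal y-axis using Ī + A·d² with d = x − 33.811:
  vertical leg: d = -27.811 mm → contributes +1 178 191 mm⁴
  horizontal leg (remainder): d = 32.189 mm → contributes +2 602 525 mm⁴
Total I = 3 780 716 mm⁴.

I_yy ≈ 3.78 × 10⁶ mm⁴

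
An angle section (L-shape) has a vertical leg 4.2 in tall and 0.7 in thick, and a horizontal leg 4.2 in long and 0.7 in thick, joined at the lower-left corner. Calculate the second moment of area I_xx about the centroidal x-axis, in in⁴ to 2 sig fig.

I_xx ≈ 8.5 in⁴

Decompose the section into non-overlapping parts with the origin at the bottom-left of its bounding rectangle.
Vertical leg: 0.7 × 4.2, A = 2.94 in², y = 2.1 in, Ī = 4.322 in⁴.
Horizontal leg (remainder): 3.5 × 0.7, A = 2.45 in², y = 0.35 in, Ī = 0.1 in⁴.
Centroid: ȳ = ΣA·y / ΣA = 1.305 in.
Transfer each piece to the centroidal x-axis using Ī + A·d² with d = y − 1.305:
  vertical leg: d = 0.7955 in → contributes +6.182 in⁴
  horizontal leg (remainder): d = -0.9545 in → contributes +2.332 in⁴
Total I = 8.514 in⁴.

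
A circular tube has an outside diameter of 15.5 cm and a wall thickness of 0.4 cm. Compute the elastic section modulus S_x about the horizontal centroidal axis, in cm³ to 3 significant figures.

Treat the section as a set of non-overlapping primitives; coordinates are from the bounding-box lower-left.
Outer circle: ⌀15.5, A = 188.69 cm², y = 7.75 cm, Ī = 2833.3 cm⁴.
Bore (subtracted): ⌀14.7, A = 169.72 cm², y = 7.75 cm, Ī = 2292.1 cm⁴.
By symmetry the centroid is at mid-height, ȳ = 7.75 cm.
All pieces are centred on the horizontal centroidal axis, so I = ΣĪ (holes subtracted) = 541.2 cm⁴.
Extreme fibre distance c = 7.75 cm; S = I/c = 69.832 cm³.

S_x ≈ 69.8 cm³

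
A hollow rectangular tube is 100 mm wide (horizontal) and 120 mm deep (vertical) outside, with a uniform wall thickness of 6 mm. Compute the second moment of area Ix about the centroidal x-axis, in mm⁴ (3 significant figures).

Decompose the section into non-overlapping parts with the origin at the bottom-left of its bounding rectangle.
Outer rectangle: 100 × 120, A = 12 000 mm², y = 60 mm, Ī = 14 400 000 mm⁴.
Inner void (subtracted): 88 × 108, A = 9 504 mm², y = 60 mm, Ī = 9 237 888 mm⁴.
By symmetry the centroid is at mid-height, ȳ = 60 mm.
All pieces are centred on the centroidal x-axis, so I = ΣĪ (holes subtracted) = 5 162 112 mm⁴.

Ix ≈ 5.16 × 10⁶ mm⁴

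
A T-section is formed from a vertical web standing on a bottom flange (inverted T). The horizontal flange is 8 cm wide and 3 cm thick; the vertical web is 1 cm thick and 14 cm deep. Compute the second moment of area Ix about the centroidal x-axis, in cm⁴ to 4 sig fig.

Ix ≈ 885.5 cm⁴

Break the section into simple shapes (no overlaps), measuring from the bottom-left corner of the bounding box.
Flange: 8 × 3, A = 24 cm², y = 1.5 cm, Ī = 18 cm⁴.
Web: 1 × 14, A = 14 cm², y = 10 cm, Ī = 228.667 cm⁴.
Centroid: ȳ = ΣA·y / ΣA = 4.63158 cm.
Transfer each piece to the centroidal x-axis using Ī + A·d² with d = y − 4.63158:
  flange: d = -3.13158 cm → contributes +253.363 cm⁴
  web: d = 5.36842 cm → contributes +632.146 cm⁴
Total I = 885.509 cm⁴.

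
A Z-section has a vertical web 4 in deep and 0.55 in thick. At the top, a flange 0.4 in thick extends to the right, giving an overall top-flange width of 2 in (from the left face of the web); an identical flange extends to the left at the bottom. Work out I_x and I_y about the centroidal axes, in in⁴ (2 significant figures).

Break the section into simple shapes (no overlaps), measuring from the bottom-left corner of the bounding box.
Web: 0.55 × 4, A = 2.2 in², y = 2 in, Ī = 2.933 in⁴.
Top flange (beyond web): 1.45 × 0.4, A = 0.58 in², y = 3.8 in, Ī = 0.007733 in⁴.
Bottom flange (beyond web): 1.45 × 0.4, A = 0.58 in², y = 0.2 in, Ī = 0.007733 in⁴.
Centroid: ȳ = ΣA·y / ΣA = 2 in.
Transfer each piece to the centroidal x-axis using Ī + A·d² with d = y − 2:
  web: d = 0 in → contributes +2.933 in⁴
  top flange (beyond web): d = 1.8 in → contributes +1.887 in⁴
  bottom flange (beyond web): d = -1.8 in → contributes +1.887 in⁴
Total I = 6.707 in⁴.
For the y-axis: x̄ = 1.725 in.
Repeating about the centroidal y-axis gives I_y = 1.419 in⁴.

I_x ≈ 6.7 in⁴, I_y ≈ 1.4 in⁴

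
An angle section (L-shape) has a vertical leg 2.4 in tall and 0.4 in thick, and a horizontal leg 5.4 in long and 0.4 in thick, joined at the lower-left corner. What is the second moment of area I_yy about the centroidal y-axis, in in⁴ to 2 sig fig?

I_yy ≈ 8.9 in⁴

Break the section into simple shapes (no overlaps), measuring from the bottom-left corner of the bounding box.
Vertical leg: 0.4 × 2.4, A = 0.96 in², x = 0.2 in, Ī = 0.0128 in⁴.
Horizontal leg (remainder): 5 × 0.4, A = 2 in², x = 2.9 in, Ī = 4.167 in⁴.
Centroid: x̄ = ΣA·x / ΣA = 2.024 in.
Transfer each piece to the centroidal y-axis using Ī + A·d² with d = x − 2.024:
  vertical leg: d = -1.824 in → contributes +3.208 in⁴
  horizontal leg (remainder): d = 0.8757 in → contributes +5.7 in⁴
Total I = 8.908 in⁴.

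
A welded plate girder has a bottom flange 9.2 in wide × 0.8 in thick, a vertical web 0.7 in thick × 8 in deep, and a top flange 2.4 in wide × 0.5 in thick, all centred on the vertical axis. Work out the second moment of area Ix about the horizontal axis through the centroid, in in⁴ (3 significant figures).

Ix ≈ 142 in⁴

Decompose the section into non-overlapping parts with the origin at the bottom-left of its bounding rectangle.
Bottom plate: 9.2 × 0.8, A = 7.36 in², y = 0.4 in, Ī = 0.39253 in⁴.
Web plate: 0.7 × 8, A = 5.6 in², y = 4.8 in, Ī = 29.867 in⁴.
Top plate: 2.4 × 0.5, A = 1.2 in², y = 9.05 in, Ī = 0.025 in⁴.
Centroid: ȳ = ΣA·y / ΣA = 2.8732 in.
Transfer each piece to the horizontal axis through the centroid using Ī + A·d² with d = y − 2.8732:
  bottom plate: d = -2.4732 in → contributes +45.41 in⁴
  web plate: d = 1.9268 in → contributes +50.658 in⁴
  top plate: d = 6.1768 in → contributes +45.809 in⁴
Total I = 141.88 in⁴.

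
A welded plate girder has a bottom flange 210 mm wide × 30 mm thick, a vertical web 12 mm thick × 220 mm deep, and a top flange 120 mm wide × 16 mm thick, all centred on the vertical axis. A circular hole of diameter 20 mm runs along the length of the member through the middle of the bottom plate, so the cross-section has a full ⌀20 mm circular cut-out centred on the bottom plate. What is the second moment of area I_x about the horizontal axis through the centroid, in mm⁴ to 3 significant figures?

Treat the section as a set of non-overlapping primitives; coordinates are from the bounding-box lower-left.
Bottom plate: 210 × 30, A = 6 300 mm², y = 15 mm, Ī = 472 500 mm⁴.
Web plate: 12 × 220, A = 2 640 mm², y = 140 mm, Ī = 10 648 000 mm⁴.
Top plate: 120 × 16, A = 1 920 mm², y = 258 mm, Ī = 40 960 mm⁴.
Hole (subtracted): ⌀20, A = 314.16 mm², y = 15 mm, Ī = 7 854 mm⁴.
Centroid: ȳ = ΣA·y / ΣA = 90.533 mm.
Transfer each piece to the horizontal axis through the centroid using Ī + A·d² with d = y − 90.533:
  bottom plate: d = -75.533 mm → contributes +36 415 566 mm⁴
  web plate: d = 49.467 mm → contributes +17 108 013 mm⁴
  top plate: d = 167.47 mm → contributes +53 887 675 mm⁴
  hole: d = -75.533 mm → contributes −1 800 211 mm⁴
Total I = 105 611 043 mm⁴.

I_x ≈ 1.06 × 10⁸ mm⁴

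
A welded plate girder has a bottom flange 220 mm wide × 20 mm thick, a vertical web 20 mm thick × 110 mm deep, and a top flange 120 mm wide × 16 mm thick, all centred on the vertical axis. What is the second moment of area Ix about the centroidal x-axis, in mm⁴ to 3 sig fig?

Ix ≈ 2.54 × 10⁷ mm⁴

Treat the section as a set of non-overlapping primitives; coordinates are from the bounding-box lower-left.
Bottom plate: 220 × 20, A = 4 400 mm², y = 10 mm, Ī = 146 667 mm⁴.
Web plate: 20 × 110, A = 2 200 mm², y = 75 mm, Ī = 2 218 333 mm⁴.
Top plate: 120 × 16, A = 1 920 mm², y = 138 mm, Ī = 40 960 mm⁴.
Centroid: ȳ = ΣA·y / ΣA = 55.629 mm.
Transfer each piece to the centroidal x-axis using Ī + A·d² with d = y − 55.629:
  bottom plate: d = -45.629 mm → contributes +9 307 535 mm⁴
  web plate: d = 19.371 mm → contributes +3 043 843 mm⁴
  top plate: d = 82.371 mm → contributes +13 068 091 mm⁴
Total I = 25 419 468 mm⁴.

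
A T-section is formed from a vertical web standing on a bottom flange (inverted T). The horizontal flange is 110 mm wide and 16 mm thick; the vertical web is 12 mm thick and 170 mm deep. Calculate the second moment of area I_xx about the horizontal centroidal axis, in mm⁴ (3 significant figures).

Break the section into simple shapes (no overlaps), measuring from the bottom-left corner of the bounding box.
Flange: 110 × 16, A = 1 760 mm², y = 8 mm, Ī = 37 547 mm⁴.
Web: 12 × 170, A = 2 040 mm², y = 101 mm, Ī = 4 913 000 mm⁴.
Centroid: ȳ = ΣA·y / ΣA = 57.926 mm.
Transfer each piece to the horizontal centroidal axis using Ī + A·d² with d = y − 57.926:
  flange: d = -49.926 mm → contributes +4 424 588 mm⁴
  web: d = 43.074 mm → contributes +8 697 898 mm⁴
Total I = 13 122 486 mm⁴.

I_xx ≈ 1.31 × 10⁷ mm⁴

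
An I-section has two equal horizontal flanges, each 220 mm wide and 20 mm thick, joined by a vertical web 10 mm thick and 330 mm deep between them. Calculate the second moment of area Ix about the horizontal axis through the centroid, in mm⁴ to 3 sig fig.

Break the section into simple shapes (no overlaps), measuring from the bottom-left corner of the bounding box.
Bottom flange: 220 × 20, A = 4 400 mm², y = 10 mm, Ī = 146 667 mm⁴.
Web: 10 × 330, A = 3 300 mm², y = 185 mm, Ī = 29 947 500 mm⁴.
Top flange: 220 × 20, A = 4 400 mm², y = 360 mm, Ī = 146 667 mm⁴.
By symmetry the centroid is at mid-height, ȳ = 185 mm.
Transfer each piece to the horizontal axis through the centroid using Ī + A·d² with d = y − 185:
  bottom flange: d = -175 mm → contributes +134 896 667 mm⁴
  web: d = 0 mm → contributes +29 947 500 mm⁴
  top flange: d = 175 mm → contributes +134 896 667 mm⁴
Total I = 299 740 833 mm⁴.

Ix ≈ 3.00 × 10⁸ mm⁴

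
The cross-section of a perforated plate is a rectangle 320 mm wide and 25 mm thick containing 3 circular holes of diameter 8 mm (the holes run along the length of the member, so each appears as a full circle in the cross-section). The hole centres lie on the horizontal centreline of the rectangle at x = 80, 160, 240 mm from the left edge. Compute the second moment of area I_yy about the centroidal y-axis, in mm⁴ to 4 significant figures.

I_yy ≈ 6.762 × 10⁷ mm⁴

Treat the section as a set of non-overlapping primitives; coordinates are from the bounding-box lower-left.
Plate: 320 × 25, A = 8 000 mm², x = 160 mm, Ī = 68 266 667 mm⁴.
Hole 1 (subtracted): ⌀8, A = 50.2655 mm², x = 80 mm, Ī = 201.062 mm⁴.
Hole 2 (subtracted): ⌀8, A = 50.2655 mm², x = 160 mm, Ī = 201.062 mm⁴.
Hole 3 (subtracted): ⌀8, A = 50.2655 mm², x = 240 mm, Ī = 201.062 mm⁴.
By symmetry the centroid is at mid-width, x̄ = 160 mm.
Transfer each piece to the centroidal y-axis using Ī + A·d² with d = x − 160:
  plate: d = 0 mm → contributes +68 266 667 mm⁴
  hole 1: d = -80 mm → contributes −321 900 mm⁴
  hole 2: d = 0 mm → contributes −201.062 mm⁴
  hole 3: d = 80 mm → contributes −321 900 mm⁴
Total I = 67 622 665 mm⁴.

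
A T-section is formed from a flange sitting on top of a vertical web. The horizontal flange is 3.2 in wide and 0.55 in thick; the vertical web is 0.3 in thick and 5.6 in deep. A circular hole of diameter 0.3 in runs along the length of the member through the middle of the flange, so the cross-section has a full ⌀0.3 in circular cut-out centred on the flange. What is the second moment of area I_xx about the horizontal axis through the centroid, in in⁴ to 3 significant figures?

I_xx ≈ 12.4 in⁴

Treat the section as a set of non-overlapping primitives; coordinates are from the bounding-box lower-left.
Flange: 3.2 × 0.55, A = 1.76 in², y = 5.875 in, Ī = 0.044367 in⁴.
Web: 0.3 × 5.6, A = 1.68 in², y = 2.8 in, Ī = 4.3904 in⁴.
Hole (subtracted): ⌀0.3, A = 0.070686 in², y = 5.875 in, Ī = 0.00039761 in⁴.
Centroid: ȳ = ΣA·y / ΣA = 4.3418 in.
Transfer each piece to the horizontal axis through the centroid using Ī + A·d² with d = y − 4.3418:
  flange: d = 1.5332 in → contributes +4.1819 in⁴
  web: d = -1.5418 in → contributes +8.3837 in⁴
  hole: d = 1.5332 in → contributes −0.16657 in⁴
Total I = 12.399 in⁴.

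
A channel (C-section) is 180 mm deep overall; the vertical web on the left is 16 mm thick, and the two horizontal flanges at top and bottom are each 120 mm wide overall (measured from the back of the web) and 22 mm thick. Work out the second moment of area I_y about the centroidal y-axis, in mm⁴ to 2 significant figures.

Break the section into simple shapes (no overlaps), measuring from the bottom-left corner of the bounding box.
Web: 16 × 180, A = 2 880 mm², x = 8 mm, Ī = 61 440 mm⁴.
Top flange (beyond web): 104 × 22, A = 2 288 mm², x = 68 mm, Ī = 2 062 251 mm⁴.
Bottom flange (beyond web): 104 × 22, A = 2 288 mm², x = 68 mm, Ī = 2 062 251 mm⁴.
Centroid: x̄ = ΣA·x / ΣA = 44.82 mm.
Transfer each piece to the centroidal y-axis using Ī + A·d² with d = x − 44.82:
  web: d = -36.82 mm → contributes +3 966 747 mm⁴
  top flange (beyond web): d = 23.18 mm → contributes +3 291 194 mm⁴
  bottom flange (beyond web): d = 23.18 mm → contributes +3 291 194 mm⁴
Total I = 10 549 134 mm⁴.

I_y ≈ 1.1 × 10⁷ mm⁴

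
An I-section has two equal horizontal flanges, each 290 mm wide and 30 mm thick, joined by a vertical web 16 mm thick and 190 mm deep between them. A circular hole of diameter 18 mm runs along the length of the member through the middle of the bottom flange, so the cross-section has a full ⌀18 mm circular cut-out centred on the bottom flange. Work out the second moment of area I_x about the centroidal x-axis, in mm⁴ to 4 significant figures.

I_x ≈ 2.179 × 10⁸ mm⁴

Break the section into simple shapes (no overlaps), measuring from the bottom-left corner of the bounding box.
Bottom flange: 290 × 30, A = 8 700 mm², y = 15 mm, Ī = 652 500 mm⁴.
Web: 16 × 190, A = 3 040 mm², y = 125 mm, Ī = 9 145 333 mm⁴.
Top flange: 290 × 30, A = 8 700 mm², y = 235 mm, Ī = 652 500 mm⁴.
Hole (subtracted): ⌀18, A = 254.469 mm², y = 15 mm, Ī = 5 153 mm⁴.
Centroid: ȳ = ΣA·y / ΣA = 126.387 mm.
Transfer each piece to the centroidal x-axis using Ī + A·d² with d = y − 126.387:
  bottom flange: d = -111.387 mm → contributes +108 593 404 mm⁴
  web: d = -1.38672 mm → contributes +9 151 179 mm⁴
  top flange: d = 108.613 mm → contributes +103 285 056 mm⁴
  hole: d = -111.387 mm → contributes −3 162 350 mm⁴
Total I = 217 867 289 mm⁴.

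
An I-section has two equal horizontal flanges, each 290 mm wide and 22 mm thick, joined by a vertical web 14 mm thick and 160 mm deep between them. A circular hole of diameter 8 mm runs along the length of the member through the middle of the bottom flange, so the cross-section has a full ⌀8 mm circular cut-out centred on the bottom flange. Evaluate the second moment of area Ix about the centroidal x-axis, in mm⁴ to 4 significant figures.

Split into non-overlapping primitives; take the origin at the lower-left of the bounding box.
Bottom flange: 290 × 22, A = 6 380 mm², y = 11 mm, Ī = 257 327 mm⁴.
Web: 14 × 160, A = 2 240 mm², y = 102 mm, Ī = 4 778 667 mm⁴.
Top flange: 290 × 22, A = 6 380 mm², y = 193 mm, Ī = 257 327 mm⁴.
Hole (subtracted): ⌀8, A = 50.2655 mm², y = 11 mm, Ī = 201.062 mm⁴.
Centroid: ȳ = ΣA·y / ΣA = 102.306 mm.
Transfer each piece to the centroidal x-axis using Ī + A·d² with d = y − 102.306:
  bottom flange: d = -91.306 mm → contributes +53 445 983 mm⁴
  web: d = -0.305969 mm → contributes +4 778 876 mm⁴
  top flange: d = 90.694 mm → contributes +52 735 425 mm⁴
  hole: d = -91.306 mm → contributes −419 253 mm⁴
Total I = 110 541 031 mm⁴.

Ix ≈ 1.105 × 10⁸ mm⁴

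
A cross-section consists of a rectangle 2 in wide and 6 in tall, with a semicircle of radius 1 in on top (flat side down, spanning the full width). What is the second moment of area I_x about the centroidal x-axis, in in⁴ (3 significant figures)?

I_x ≈ 52.4 in⁴

Break the section into simple shapes (no overlaps), measuring from the bottom-left corner of the bounding box.
Rectangular body: 2 × 6, A = 12 in², y = 3 in, Ī = 36 in⁴.
Semicircular cap: semicircle r = 1, A = 1.5708 in², y = 6.4244 in, Ī = 0.10976 in⁴.
Centroid: ȳ = ΣA·y / ΣA = 3.3964 in.
Transfer each piece to the centroidal x-axis using Ī + A·d² with d = y − 3.3964:
  rectangular body: d = -0.39637 in → contributes +37.885 in⁴
  semicircular cap: d = 3.028 in → contributes +14.512 in⁴
Total I = 52.398 in⁴.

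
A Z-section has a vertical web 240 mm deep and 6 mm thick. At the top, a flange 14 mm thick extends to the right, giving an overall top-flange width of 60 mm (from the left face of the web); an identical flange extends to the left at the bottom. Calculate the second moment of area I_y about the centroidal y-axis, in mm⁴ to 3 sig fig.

I_y ≈ 1.73 × 10⁶ mm⁴

Decompose the section into non-overlapping parts with the origin at the bottom-left of its bounding rectangle.
Web: 6 × 240, A = 1 440 mm², x = 57 mm, Ī = 4 320 mm⁴.
Top flange (beyond web): 54 × 14, A = 756 mm², x = 87 mm, Ī = 183 708 mm⁴.
Bottom flange (beyond web): 54 × 14, A = 756 mm², x = 27 mm, Ī = 183 708 mm⁴.
Centroid: x̄ = ΣA·x / ΣA = 57 mm.
Transfer each piece to the centroidal y-axis using Ī + A·d² with d = x − 57:
  web: d = 0 mm → contributes +4 320 mm⁴
  top flange (beyond web): d = 30 mm → contributes +864 108 mm⁴
  bottom flange (beyond web): d = -30 mm → contributes +864 108 mm⁴
Total I = 1 732 536 mm⁴.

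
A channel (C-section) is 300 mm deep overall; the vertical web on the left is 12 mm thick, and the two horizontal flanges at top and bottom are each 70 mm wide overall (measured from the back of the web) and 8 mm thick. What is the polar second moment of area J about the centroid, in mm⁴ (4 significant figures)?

J ≈ 4.799 × 10⁷ mm⁴

Decompose the section into non-overlapping parts with the origin at the bottom-left of its bounding rectangle.
Web: 12 × 300, A = 3 600 mm², y = 150 mm, Ī = 27 000 000 mm⁴.
Top flange (beyond web): 58 × 8, A = 464 mm², y = 296 mm, Ī = 2474.67 mm⁴.
Bottom flange (beyond web): 58 × 8, A = 464 mm², y = 4 mm, Ī = 2474.67 mm⁴.
By symmetry the centroid is at mid-height, ȳ = 150 mm.
Transfer each piece to the centroidal x-axis using Ī + A·d² with d = y − 150:
  web: d = 0 mm → contributes +27 000 000 mm⁴
  top flange (beyond web): d = 146 mm → contributes +9 893 099 mm⁴
  bottom flange (beyond web): d = -146 mm → contributes +9 893 099 mm⁴
Total I = 46 786 197 mm⁴.
For the y-axis: x̄ = 13.1731 mm.
Repeating about the centroidal y-axis gives I_y = 1 207 166 mm⁴.
Polar second moment: J = I_x + I_y = 47 993 363 mm⁴.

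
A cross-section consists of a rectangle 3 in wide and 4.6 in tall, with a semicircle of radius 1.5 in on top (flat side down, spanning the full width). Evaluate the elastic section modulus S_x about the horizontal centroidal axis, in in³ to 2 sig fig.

S_x ≈ 15 in³

Treat the section as a set of non-overlapping primitives; coordinates are from the bounding-box lower-left.
Rectangular body: 3 × 4.6, A = 13.8 in², y = 2.3 in, Ī = 24.33 in⁴.
Semicircular cap: semicircle r = 1.5, A = 3.534 in², y = 5.237 in, Ī = 0.5556 in⁴.
Centroid: ȳ = ΣA·y / ΣA = 2.899 in.
Transfer each piece to the horizontal centroidal axis using Ī + A·d² with d = y − 2.899:
  rectangular body: d = -0.5987 in → contributes +29.28 in⁴
  semicircular cap: d = 2.338 in → contributes +19.87 in⁴
Total I = 49.15 in⁴.
Extreme fibre distance c = 3.201 in; S = I/c = 15.35 in³.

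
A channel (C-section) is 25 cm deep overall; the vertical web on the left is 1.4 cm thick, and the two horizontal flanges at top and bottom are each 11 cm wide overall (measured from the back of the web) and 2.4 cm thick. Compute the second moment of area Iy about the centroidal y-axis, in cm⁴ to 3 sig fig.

Split into non-overlapping primitives; take the origin at the lower-left of the bounding box.
Web: 1.4 × 25, A = 35 cm², x = 0.7 cm, Ī = 5.7167 cm⁴.
Top flange (beyond web): 9.6 × 2.4, A = 23.04 cm², x = 6.2 cm, Ī = 176.95 cm⁴.
Bottom flange (beyond web): 9.6 × 2.4, A = 23.04 cm², x = 6.2 cm, Ī = 176.95 cm⁴.
Centroid: x̄ = ΣA·x / ΣA = 3.8258 cm.
Transfer each piece to the centroidal y-axis using Ī + A·d² with d = x − 3.8258:
  web: d = -3.1258 cm → contributes +347.69 cm⁴
  top flange (beyond web): d = 2.3742 cm → contributes +306.82 cm⁴
  bottom flange (beyond web): d = 2.3742 cm → contributes +306.82 cm⁴
Total I = 961.33 cm⁴.

Iy ≈ 961 cm⁴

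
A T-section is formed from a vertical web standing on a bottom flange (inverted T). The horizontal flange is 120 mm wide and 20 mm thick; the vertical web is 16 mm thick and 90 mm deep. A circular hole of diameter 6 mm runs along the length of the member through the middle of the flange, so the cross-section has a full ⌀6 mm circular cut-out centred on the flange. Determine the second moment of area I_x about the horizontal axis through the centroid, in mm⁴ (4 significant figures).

Break the section into simple shapes (no overlaps), measuring from the bottom-left corner of the bounding box.
Flange: 120 × 20, A = 2 400 mm², y = 10 mm, Ī = 80 000 mm⁴.
Web: 16 × 90, A = 1 440 mm², y = 65 mm, Ī = 972 000 mm⁴.
Hole (subtracted): ⌀6, A = 28.2743 mm², y = 10 mm, Ī = 63.6173 mm⁴.
Centroid: ȳ = ΣA·y / ΣA = 30.778 mm.
Transfer each piece to the horizontal axis through the centroid using Ī + A·d² with d = y − 30.778:
  flange: d = -20.778 mm → contributes +1 116 140 mm⁴
  web: d = 34.222 mm → contributes +2 658 450 mm⁴
  hole: d = -20.778 mm → contributes −12270.4 mm⁴
Total I = 3 762 320 mm⁴.

I_x ≈ 3.762 × 10⁶ mm⁴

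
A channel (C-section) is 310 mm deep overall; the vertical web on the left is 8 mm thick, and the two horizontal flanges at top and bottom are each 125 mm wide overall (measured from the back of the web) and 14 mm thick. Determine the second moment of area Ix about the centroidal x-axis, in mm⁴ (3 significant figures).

Split into non-overlapping primitives; take the origin at the lower-left of the bounding box.
Web: 8 × 310, A = 2 480 mm², y = 155 mm, Ī = 19 860 667 mm⁴.
Top flange (beyond web): 117 × 14, A = 1 638 mm², y = 303 mm, Ī = 26 754 mm⁴.
Bottom flange (beyond web): 117 × 14, A = 1 638 mm², y = 7 mm, Ī = 26 754 mm⁴.
By symmetry the centroid is at mid-height, ȳ = 155 mm.
Transfer each piece to the centroidal x-axis using Ī + A·d² with d = y − 155:
  web: d = 0 mm → contributes +19 860 667 mm⁴
  top flange (beyond web): d = 148 mm → contributes +35 905 506 mm⁴
  bottom flange (beyond web): d = -148 mm → contributes +35 905 506 mm⁴
Total I = 91 671 679 mm⁴.

Ix ≈ 9.17 × 10⁷ mm⁴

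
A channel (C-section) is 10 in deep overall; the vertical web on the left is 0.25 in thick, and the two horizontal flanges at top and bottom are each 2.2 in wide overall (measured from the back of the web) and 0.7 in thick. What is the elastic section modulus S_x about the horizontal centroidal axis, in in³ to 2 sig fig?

Break the section into simple shapes (no overlaps), measuring from the bottom-left corner of the bounding box.
Web: 0.25 × 10, A = 2.5 in², y = 5 in, Ī = 20.83 in⁴.
Top flange (beyond web): 1.95 × 0.7, A = 1.365 in², y = 9.65 in, Ī = 0.05574 in⁴.
Bottom flange (beyond web): 1.95 × 0.7, A = 1.365 in², y = 0.35 in, Ī = 0.05574 in⁴.
By symmetry the centroid is at mid-height, ȳ = 5 in.
Transfer each piece to the horizontal centroidal axis using Ī + A·d² with d = y − 5:
  web: d = 0 in → contributes +20.83 in⁴
  top flange (beyond web): d = 4.65 in → contributes +29.57 in⁴
  bottom flange (beyond web): d = -4.65 in → contributes +29.57 in⁴
Total I = 79.97 in⁴.
Extreme fibre distance c = 5 in; S = I/c = 15.99 in³.

S_x ≈ 16 in³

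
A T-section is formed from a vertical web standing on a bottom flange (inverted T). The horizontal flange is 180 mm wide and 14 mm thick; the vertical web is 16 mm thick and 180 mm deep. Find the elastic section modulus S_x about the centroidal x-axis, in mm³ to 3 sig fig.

S_x ≈ 1.51 × 10⁵ mm³

Split into non-overlapping primitives; take the origin at the lower-left of the bounding box.
Flange: 180 × 14, A = 2 520 mm², y = 7 mm, Ī = 41 160 mm⁴.
Web: 16 × 180, A = 2 880 mm², y = 104 mm, Ī = 7 776 000 mm⁴.
Centroid: ȳ = ΣA·y / ΣA = 58.733 mm.
Transfer each piece to the centroidal x-axis using Ī + A·d² with d = y − 58.733:
  flange: d = -51.733 mm → contributes +6 785 531 mm⁴
  web: d = 45.267 mm → contributes +13 677 325 mm⁴
Total I = 20 462 856 mm⁴.
Extreme fibre distance c = 135.27 mm; S = I/c = 151 278 mm³.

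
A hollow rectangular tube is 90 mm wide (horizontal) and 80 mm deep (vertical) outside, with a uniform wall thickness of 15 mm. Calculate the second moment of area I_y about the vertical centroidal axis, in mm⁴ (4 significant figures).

I_y ≈ 3.960 × 10⁶ mm⁴

Treat the section as a set of non-overlapping primitives; coordinates are from the bounding-box lower-left.
Outer rectangle: 90 × 80, A = 7 200 mm², x = 45 mm, Ī = 4 860 000 mm⁴.
Inner void (subtracted): 60 × 50, A = 3 000 mm², x = 45 mm, Ī = 900 000 mm⁴.
By symmetry the centroid is at mid-width, x̄ = 45 mm.
All pieces are centred on the vertical centroidal axis, so I = ΣĪ (holes subtracted) = 3 960 000 mm⁴.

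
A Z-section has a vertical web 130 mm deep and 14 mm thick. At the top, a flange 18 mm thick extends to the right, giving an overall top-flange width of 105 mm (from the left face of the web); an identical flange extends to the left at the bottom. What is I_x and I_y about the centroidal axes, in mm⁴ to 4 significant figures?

Treat the section as a set of non-overlapping primitives; coordinates are from the bounding-box lower-left.
Web: 14 × 130, A = 1 820 mm², y = 65 mm, Ī = 2 563 167 mm⁴.
Top flange (beyond web): 91 × 18, A = 1 638 mm², y = 121 mm, Ī = 44 226 mm⁴.
Bottom flange (beyond web): 91 × 18, A = 1 638 mm², y = 9 mm, Ī = 44 226 mm⁴.
Centroid: ȳ = ΣA·y / ΣA = 65 mm.
Transfer each piece to the centroidal x-axis using Ī + A·d² with d = y − 65:
  web: d = 0 mm → contributes +2 563 167 mm⁴
  top flange (beyond web): d = 56 mm → contributes +5 180 994 mm⁴
  bottom flange (beyond web): d = -56 mm → contributes +5 180 994 mm⁴
Total I = 12 925 155 mm⁴.
For the y-axis: x̄ = 98 mm.
Repeating about the centroidal y-axis gives I_y = 11 319 915 mm⁴.

I_x ≈ 1.293 × 10⁷ mm⁴, I_y ≈ 1.132 × 10⁷ mm⁴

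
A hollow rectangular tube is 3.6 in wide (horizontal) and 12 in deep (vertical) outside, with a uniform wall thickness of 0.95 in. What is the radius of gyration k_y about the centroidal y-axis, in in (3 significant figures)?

k_y ≈ 1.28 in

Treat the section as a set of non-overlapping primitives; coordinates are from the bounding-box lower-left.
Outer rectangle: 3.6 × 12, A = 43.2 in², x = 1.8 in, Ī = 46.656 in⁴.
Inner void (subtracted): 1.7 × 10.1, A = 17.17 in², x = 1.8 in, Ī = 4.1351 in⁴.
By symmetry the centroid is at mid-width, x̄ = 1.8 in.
All pieces are centred on the centroidal y-axis, so I = ΣĪ (holes subtracted) = 42.521 in⁴.
Radius of gyration: k = √(I/A) = √(42.521 / 26.03) = 1.2781 in.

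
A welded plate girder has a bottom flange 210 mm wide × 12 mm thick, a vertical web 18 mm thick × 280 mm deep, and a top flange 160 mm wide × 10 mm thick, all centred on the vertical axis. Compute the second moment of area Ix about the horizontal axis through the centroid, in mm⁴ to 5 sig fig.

Ix ≈ 1.1831 × 10⁸ mm⁴

Decompose the section into non-overlapping parts with the origin at the bottom-left of its bounding rectangle.
Bottom plate: 210 × 12, A = 2 520 mm², y = 6 mm, Ī = 30 240 mm⁴.
Web plate: 18 × 280, A = 5 040 mm², y = 152 mm, Ī = 32 928 000 mm⁴.
Top plate: 160 × 10, A = 1 600 mm², y = 297 mm, Ī = 13333.33 mm⁴.
Centroid: ȳ = ΣA·y / ΣA = 137.1616 mm.
Transfer each piece to the horizontal axis through the centroid using Ī + A·d² with d = y − 137.1616:
  bottom plate: d = -131.1616 mm → contributes +43 382 702 mm⁴
  web plate: d = 14.83843 mm → contributes +34 037 702 mm⁴
  top plate: d = 159.8384 mm → contributes +40 890 650 mm⁴
Total I = 118 311 054 mm⁴.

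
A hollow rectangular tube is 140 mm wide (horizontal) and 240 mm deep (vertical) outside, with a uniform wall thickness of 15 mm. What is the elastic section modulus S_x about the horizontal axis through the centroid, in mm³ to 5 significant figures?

S_x ≈ 6.3656 × 10⁵ mm³

Split into non-overlapping primitives; take the origin at the lower-left of the bounding box.
Outer rectangle: 140 × 240, A = 33 600 mm², y = 120 mm, Ī = 161 280 000 mm⁴.
Inner void (subtracted): 110 × 210, A = 23 100 mm², y = 120 mm, Ī = 84 892 500 mm⁴.
By symmetry the centroid is at mid-height, ȳ = 120 mm.
All pieces are centred on the horizontal axis through the centroid, so I = ΣĪ (holes subtracted) = 76 387 500 mm⁴.
Extreme fibre distance c = 120 mm; S = I/c = 636562.5 mm³.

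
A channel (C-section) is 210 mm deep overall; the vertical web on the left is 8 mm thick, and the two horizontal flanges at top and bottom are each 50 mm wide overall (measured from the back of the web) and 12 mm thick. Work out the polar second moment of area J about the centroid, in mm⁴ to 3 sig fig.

Treat the section as a set of non-overlapping primitives; coordinates are from the bounding-box lower-left.
Web: 8 × 210, A = 1 680 mm², y = 105 mm, Ī = 6 174 000 mm⁴.
Top flange (beyond web): 42 × 12, A = 504 mm², y = 204 mm, Ī = 6 048 mm⁴.
Bottom flange (beyond web): 42 × 12, A = 504 mm², y = 6 mm, Ī = 6 048 mm⁴.
By symmetry the centroid is at mid-height, ȳ = 105 mm.
Transfer each piece to the centroidal x-axis using Ī + A·d² with d = y − 105:
  web: d = 0 mm → contributes +6 174 000 mm⁴
  top flange (beyond web): d = 99 mm → contributes +4 945 752 mm⁴
  bottom flange (beyond web): d = -99 mm → contributes +4 945 752 mm⁴
Total I = 16 065 504 mm⁴.
For the y-axis: x̄ = 13.375 mm.
Repeating about the centroidal y-axis gives I_y = 550 886 mm⁴.
Polar second moment: J = I_x + I_y = 16 616 390 mm⁴.

J ≈ 1.66 × 10⁷ mm⁴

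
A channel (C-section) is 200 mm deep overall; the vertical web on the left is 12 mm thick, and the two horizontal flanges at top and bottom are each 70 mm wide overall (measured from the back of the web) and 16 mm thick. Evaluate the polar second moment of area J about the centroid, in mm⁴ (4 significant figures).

Split into non-overlapping primitives; take the origin at the lower-left of the bounding box.
Web: 12 × 200, A = 2 400 mm², y = 100 mm, Ī = 8 000 000 mm⁴.
Top flange (beyond web): 58 × 16, A = 928 mm², y = 192 mm, Ī = 19797.3 mm⁴.
Bottom flange (beyond web): 58 × 16, A = 928 mm², y = 8 mm, Ī = 19797.3 mm⁴.
By symmetry the centroid is at mid-height, ȳ = 100 mm.
Transfer each piece to the centroidal x-axis using Ī + A·d² with d = y − 100:
  web: d = 0 mm → contributes +8 000 000 mm⁴
  top flange (beyond web): d = 92 mm → contributes +7 874 389 mm⁴
  bottom flange (beyond web): d = -92 mm → contributes +7 874 389 mm⁴
Total I = 23 748 779 mm⁴.
For the y-axis: x̄ = 21.2632 mm.
Repeating about the centroidal y-axis gives I_y = 1 831 204 mm⁴.
Polar second moment: J = I_x + I_y = 25 579 983 mm⁴.

J ≈ 2.558 × 10⁷ mm⁴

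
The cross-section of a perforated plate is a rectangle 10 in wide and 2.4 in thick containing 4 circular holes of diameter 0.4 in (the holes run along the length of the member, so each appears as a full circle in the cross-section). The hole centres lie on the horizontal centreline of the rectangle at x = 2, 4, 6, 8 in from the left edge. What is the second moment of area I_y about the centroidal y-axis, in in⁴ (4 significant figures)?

I_y ≈ 197.5 in⁴

Split into non-overlapping primitives; take the origin at the lower-left of the bounding box.
Plate: 10 × 2.4, A = 24 in², x = 5 in, Ī = 200 in⁴.
Hole 1 (subtracted): ⌀0.4, A = 0.125664 in², x = 2 in, Ī = 0.00125664 in⁴.
Hole 2 (subtracted): ⌀0.4, A = 0.125664 in², x = 4 in, Ī = 0.00125664 in⁴.
Hole 3 (subtracted): ⌀0.4, A = 0.125664 in², x = 6 in, Ī = 0.00125664 in⁴.
Hole 4 (subtracted): ⌀0.4, A = 0.125664 in², x = 8 in, Ī = 0.00125664 in⁴.
By symmetry the centroid is at mid-width, x̄ = 5 in.
Transfer each piece to the centroidal y-axis using Ī + A·d² with d = x − 5:
  plate: d = 0 in → contributes +200 in⁴
  hole 1: d = -3 in → contributes −1.13223 in⁴
  hole 2: d = -1 in → contributes −0.12692 in⁴
  hole 3: d = 1 in → contributes −0.12692 in⁴
  hole 4: d = 3 in → contributes −1.13223 in⁴
Total I = 197.482 in⁴.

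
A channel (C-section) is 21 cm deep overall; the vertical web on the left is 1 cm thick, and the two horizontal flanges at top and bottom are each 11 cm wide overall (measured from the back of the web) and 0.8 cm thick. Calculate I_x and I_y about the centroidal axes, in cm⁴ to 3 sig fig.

I_x ≈ 2400 cm⁴, I_y ≈ 410 cm⁴

Treat the section as a set of non-overlapping primitives; coordinates are from the bounding-box lower-left.
Web: 1 × 21, A = 21 cm², y = 10.5 cm, Ī = 771.75 cm⁴.
Top flange (beyond web): 10 × 0.8, A = 8 cm², y = 20.6 cm, Ī = 0.42667 cm⁴.
Bottom flange (beyond web): 10 × 0.8, A = 8 cm², y = 0.4 cm, Ī = 0.42667 cm⁴.
By symmetry the centroid is at mid-height, ȳ = 10.5 cm.
Transfer each piece to the centroidal x-axis using Ī + A·d² with d = y − 10.5:
  web: d = 0 cm → contributes +771.75 cm⁴
  top flange (beyond web): d = 10.1 cm → contributes +816.51 cm⁴
  bottom flange (beyond web): d = -10.1 cm → contributes +816.51 cm⁴
Total I = 2404.8 cm⁴.
For the y-axis: x̄ = 2.8784 cm.
Repeating about the centroidal y-axis gives I_y = 409.79 cm⁴.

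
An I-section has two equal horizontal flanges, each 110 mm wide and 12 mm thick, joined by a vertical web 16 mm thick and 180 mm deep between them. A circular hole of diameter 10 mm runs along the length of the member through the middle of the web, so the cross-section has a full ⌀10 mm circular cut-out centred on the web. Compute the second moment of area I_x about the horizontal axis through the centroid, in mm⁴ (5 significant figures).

Decompose the section into non-overlapping parts with the origin at the bottom-left of its bounding rectangle.
Bottom flange: 110 × 12, A = 1 320 mm², y = 6 mm, Ī = 15 840 mm⁴.
Web: 16 × 180, A = 2 880 mm², y = 102 mm, Ī = 7 776 000 mm⁴.
Top flange: 110 × 12, A = 1 320 mm², y = 198 mm, Ī = 15 840 mm⁴.
Hole (subtracted): ⌀10, A = 78.53982 mm², y = 102 mm, Ī = 490.8739 mm⁴.
By symmetry the centroid is at mid-height, ȳ = 102 mm.
Transfer each piece to the horizontal axis through the centroid using Ī + A·d² with d = y − 102:
  bottom flange: d = -96 mm → contributes +12 180 960 mm⁴
  web: d = 0 mm → contributes +7 776 000 mm⁴
  top flange: d = 96 mm → contributes +12 180 960 mm⁴
  hole: d = 0 mm → contributes −490.8739 mm⁴
Total I = 32 137 429 mm⁴.

I_x ≈ 3.2137 × 10⁷ mm⁴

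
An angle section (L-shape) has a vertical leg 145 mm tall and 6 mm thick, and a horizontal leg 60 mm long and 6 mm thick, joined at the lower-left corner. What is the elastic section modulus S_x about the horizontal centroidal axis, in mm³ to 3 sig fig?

S_x ≈ 2.92 × 10⁴ mm³

Split into non-overlapping primitives; take the origin at the lower-left of the bounding box.
Vertical leg: 6 × 145, A = 870 mm², y = 72.5 mm, Ī = 1 524 313 mm⁴.
Horizontal leg (remainder): 54 × 6, A = 324 mm², y = 3 mm, Ī = 972 mm⁴.
Centroid: ȳ = ΣA·y / ΣA = 53.641 mm.
Transfer each piece to the horizontal centroidal axis using Ī + A·d² with d = y − 53.641:
  vertical leg: d = 18.859 mm → contributes +1 833 748 mm⁴
  horizontal leg (remainder): d = -50.641 mm → contributes +831 864 mm⁴
Total I = 2 665 612 mm⁴.
Extreme fibre distance c = 91.359 mm; S = I/c = 29 177 mm³.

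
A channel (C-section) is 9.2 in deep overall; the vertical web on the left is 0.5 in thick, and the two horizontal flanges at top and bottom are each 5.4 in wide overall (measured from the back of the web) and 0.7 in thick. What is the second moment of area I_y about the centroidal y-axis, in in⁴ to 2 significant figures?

Split into non-overlapping primitives; take the origin at the lower-left of the bounding box.
Web: 0.5 × 9.2, A = 4.6 in², x = 0.25 in, Ī = 0.09583 in⁴.
Top flange (beyond web): 4.9 × 0.7, A = 3.43 in², x = 2.95 in, Ī = 6.863 in⁴.
Bottom flange (beyond web): 4.9 × 0.7, A = 3.43 in², x = 2.95 in, Ī = 6.863 in⁴.
Centroid: x̄ = ΣA·x / ΣA = 1.866 in.
Transfer each piece to the centroidal y-axis using Ī + A·d² with d = x − 1.866:
  web: d = -1.616 in → contributes +12.11 in⁴
  top flange (beyond web): d = 1.084 in → contributes +10.89 in⁴
  bottom flange (beyond web): d = 1.084 in → contributes +10.89 in⁴
Total I = 33.9 in⁴.

I_y ≈ 34 in⁴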